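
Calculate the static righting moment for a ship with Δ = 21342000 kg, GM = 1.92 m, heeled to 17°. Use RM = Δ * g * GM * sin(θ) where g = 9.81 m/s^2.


Formula: GZ = GM * sin(theta); RM = disp * g * GZ
Step 1 — GZ = 1.92 * sin(17°) = 1.92 * 0.292372 = 0.561354 m
Step 2 — RM = 21342000 * 9.81 * 0.561354 ≈ 117530000 N·m (5 s.f.)

117530000 N·m


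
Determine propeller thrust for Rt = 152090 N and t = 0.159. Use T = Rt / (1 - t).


Formula: T = Rt / (1 - t)
Step 1 — (1 - t) = 1 - 0.159 = 0.841
Step 2 — T = 152090 / 0.841 ≈ 180840 N (5 s.f.)

180840 N


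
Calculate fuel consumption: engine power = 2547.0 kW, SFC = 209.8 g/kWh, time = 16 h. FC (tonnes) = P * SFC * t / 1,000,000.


Formula: FC (tonnes) = P * SFC * t / 1,000,000
Step 1 — P * SFC * t = 2547.0 * 209.8 * 16 = 8549769.6 g
Step 2 — FC (tonnes) = 8549769.6 / 1,000,000 ≈ 8.5498 tonnes (5 s.f.)

8.5498 tonnes


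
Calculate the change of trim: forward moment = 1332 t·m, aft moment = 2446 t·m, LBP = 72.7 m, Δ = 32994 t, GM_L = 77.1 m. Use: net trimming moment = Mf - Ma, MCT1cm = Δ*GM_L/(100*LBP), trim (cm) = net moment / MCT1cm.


Formula: net trimming moment = Mf - Ma; MCT1cm = Δ*GM_L/(100*LBP); trim = net moment / MCT1cm
Step 1 — net trimming moment = 1332 - 2446 = -1114 t·m
Step 2 — MCT1cm = 32994 * 77.1 / (100 * 72.7) = 349.9089 t·m/cm
Step 3 — trim = -1114 / 349.9089 ≈ -3.1837 cm (5 s.f.)

-3.1837 cm


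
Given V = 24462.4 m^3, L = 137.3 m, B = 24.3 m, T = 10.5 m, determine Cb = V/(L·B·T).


Formula: Cb = V / (L * B * T)
Step 1 — L * B * T = 137.3 * 24.3 * 10.5 = 35032.095 m^3
Step 2 — Cb = 24462.4 / 35032.095 ≈ 0.69829 (5 s.f.)

0.69829


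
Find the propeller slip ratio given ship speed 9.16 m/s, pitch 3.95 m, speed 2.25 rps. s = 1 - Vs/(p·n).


Formula: s = 1 - Vs / (p * n)
Step 1 — p * n = 3.95 * 2.25 = 8.8875
Step 2 — Vs / (p*n) = 9.16 / 8.8875 = 1.030661 (6 d.p.)
Step 3 — s = 1 - 1.030661 = -0.030661

-0.030661


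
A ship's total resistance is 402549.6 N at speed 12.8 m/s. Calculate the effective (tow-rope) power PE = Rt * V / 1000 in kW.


Formula: PE = Rt * V / 1000 (kW)
Step 1 — PE (W) = 402549.6 * 12.8 = 5152634.88 W
Step 2 — PE (kW) = 5152634.88 / 1000 ≈ 5152.6 kW (5 s.f.)

5152.6 kW


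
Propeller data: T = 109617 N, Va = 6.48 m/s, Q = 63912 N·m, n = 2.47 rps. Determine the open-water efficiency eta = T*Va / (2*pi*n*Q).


Formula: eta = T * Va / (2 * pi * n * Q)
Step 1 — numerator = T * Va = 109617 * 6.48 = 710318.16
Step 2 — 2 * pi * n = 2 * pi * 2.47 = 15.519468
Step 3 — denominator = 15.519468 * 63912 = 991880.24
Step 4 — eta = 710318.16 / 991880.24 ≈ 0.71613 (5 s.f.)

0.71613


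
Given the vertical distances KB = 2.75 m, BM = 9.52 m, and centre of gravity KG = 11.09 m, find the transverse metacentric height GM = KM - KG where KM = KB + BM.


Formula: GM = KB + BM - KG
Step 1 — KM = KB + BM = 2.75 + 9.52 = 12.27 m
Step 2 — GM = KM - KG = 12.27 - 11.09 = 1.18 m

1.18 m


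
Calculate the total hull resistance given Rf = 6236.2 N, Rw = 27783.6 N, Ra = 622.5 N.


Formula: Rt = Rf + Rw + Ra
Substituting: Rt = 6236.2 + 27783.6 + 622.5
Result: Rt = 34642.3 N

34642.3 N


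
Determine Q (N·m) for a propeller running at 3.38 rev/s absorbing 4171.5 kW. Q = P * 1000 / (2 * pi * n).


Formula: Q = P_W / (2 * pi * n)
Step 1 — P_W = 4171.5 kW * 1000 = 4171500.0 W
Step 2 — 2 * pi * n = 2 * pi * 3.38 = 21.237166
Step 3 — Q = 4171500.0 / 21.237166 ≈ 196420 N·m (5 s.f.)

196420 N·m


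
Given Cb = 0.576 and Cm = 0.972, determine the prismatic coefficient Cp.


Formula: Cp = Cb / Cm
Substituting: Cp = 0.576 / 0.972
Result: Cp ≈ 0.59259 (5 s.f.)

0.59259


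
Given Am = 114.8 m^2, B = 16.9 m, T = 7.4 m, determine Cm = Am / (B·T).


Formula: Cm = Am / (B * T)
Step 1 — B * T = 16.9 * 7.4 = 125.06 m^2
Step 2 — Cm = 114.8 / 125.06 ≈ 0.91796 (5 s.f.)

0.91796


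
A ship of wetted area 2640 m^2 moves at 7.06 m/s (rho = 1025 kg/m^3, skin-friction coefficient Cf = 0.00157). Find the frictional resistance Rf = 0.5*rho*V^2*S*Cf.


Formula: Rf = 0.5 * rho * V^2 * S * Cf
Step 1 — V^2 = 7.06^2 = 49.8436
Step 2 — 0.5 * rho * V^2 = 0.5 * 1025 * 49.8436 = 25544.845
Step 3 — Rf = 25544.845 * 2640 * 0.00157 ≈ 105880 N (5 s.f.)

105880 N


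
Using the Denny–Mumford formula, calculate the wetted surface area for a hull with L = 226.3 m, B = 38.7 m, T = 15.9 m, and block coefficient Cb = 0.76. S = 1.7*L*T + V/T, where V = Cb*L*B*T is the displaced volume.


Formula: S = 1.7*L*T + V/T with V = Cb*L*B*T, i.e. S = L * (1.7*T + Cb*B)
Step 1 — 1.7*T = 1.7 * 15.9 = 27.03 m
Step 2 — Cb*B = 0.76 * 38.7 = 29.412 m
Step 3 — 1.7*T + Cb*B = 27.03 + 29.412 = 56.442 m
Step 4 — S = 226.3 * 56.442 ≈ 12773 m^2 (5 s.f.)

12773 m^2


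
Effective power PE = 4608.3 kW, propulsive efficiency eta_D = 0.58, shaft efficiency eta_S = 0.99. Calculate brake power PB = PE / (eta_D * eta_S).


Formula: PB = PE / (eta_D * eta_S)
Step 1 — combined efficiency = eta_D * eta_S = 0.58 * 0.99 = 0.5742
Step 2 — PB = 4608.3 / 0.5742 ≈ 8025.6 kW (5 s.f.)

8025.6 kW


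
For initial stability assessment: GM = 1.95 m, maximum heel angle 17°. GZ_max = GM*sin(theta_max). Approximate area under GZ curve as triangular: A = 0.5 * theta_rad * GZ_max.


Formula: GZ_max = GM * sin(theta); Area = 0.5 * theta_rad * GZ_max
Step 1 — GZ_max = 1.95 * sin(17°) = 1.95 * 0.292372 = 0.570125 m
Step 2 — theta_rad = 17 * pi/180 = 0.296706 rad
Step 3 — Area = 0.5 * 0.296706 * 0.570125 ≈ 0.084580 m·rad (5 s.f.)

0.084580 m·rad


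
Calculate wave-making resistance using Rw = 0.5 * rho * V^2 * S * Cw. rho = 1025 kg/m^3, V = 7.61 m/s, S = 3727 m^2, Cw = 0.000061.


Formula: Rw = 0.5 * rho * V^2 * S * Cw
Step 1 — V^2 = 7.61^2 = 57.9121
Step 2 — 0.5 * rho * V^2 = 0.5 * 1025 * 57.9121 = 29679.95125
Step 3 — Rw = 29679.95125 * 3727 * 0.000061 ≈ 6747.6 N (5 s.f.)

6747.6 N


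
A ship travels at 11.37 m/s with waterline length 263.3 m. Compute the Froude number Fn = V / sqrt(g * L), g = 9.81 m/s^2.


Formula: Fn = V / sqrt(g * L)
Step 1 — g * L = 9.81 * 263.3 = 2582.973
Step 2 — sqrt(g * L) = sqrt(2582.973) = 50.822957
Step 3 — Fn = 11.37 / 50.822957 ≈ 0.22372 (5 s.f.)

0.22372


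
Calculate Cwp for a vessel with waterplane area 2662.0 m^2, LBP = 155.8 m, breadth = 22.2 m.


Formula: Cwp = Aw / (L * B)
Step 1 — L * B = 155.8 * 22.2 = 3458.76 m^2
Step 2 — Cwp = 2662.0 / 3458.76 ≈ 0.76964 (5 s.f.)

0.76964


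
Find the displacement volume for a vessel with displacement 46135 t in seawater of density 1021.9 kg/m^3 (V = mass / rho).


Formula: V = mass / rho
Step 1 — convert tonnes to kg: 46135 t * 1000 = 46135000 kg
Step 2 — V = 46135000 / 1021.9 ≈ 45146 m^3 (5 s.f.)

45146 m^3


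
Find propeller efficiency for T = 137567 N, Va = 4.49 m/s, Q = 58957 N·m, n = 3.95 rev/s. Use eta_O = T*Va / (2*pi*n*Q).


Formula: eta = T * Va / (2 * pi * n * Q)
Step 1 — numerator = T * Va = 137567 * 4.49 = 617675.83
Step 2 — 2 * pi * n = 2 * pi * 3.95 = 24.818582
Step 3 — denominator = 24.818582 * 58957 = 1463229.14
Step 4 — eta = 617675.83 / 1463229.14 ≈ 0.42213 (5 s.f.)

0.42213


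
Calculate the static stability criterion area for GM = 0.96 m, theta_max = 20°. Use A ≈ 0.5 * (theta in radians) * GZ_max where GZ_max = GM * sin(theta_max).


Formula: GZ_max = GM * sin(theta); Area = 0.5 * theta_rad * GZ_max
Step 1 — GZ_max = 0.96 * sin(20°) = 0.96 * 0.34202 = 0.328339 m
Step 2 — theta_rad = 20 * pi/180 = 0.349066 rad
Step 3 — Area = 0.5 * 0.349066 * 0.328339 ≈ 0.057306 m·rad (5 s.f.)

0.057306 m·rad


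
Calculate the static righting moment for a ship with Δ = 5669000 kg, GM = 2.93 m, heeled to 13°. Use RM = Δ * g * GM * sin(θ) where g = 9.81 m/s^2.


Formula: GZ = GM * sin(theta); RM = disp * g * GZ
Step 1 — GZ = 2.93 * sin(13°) = 2.93 * 0.224951 = 0.659106 m
Step 2 — RM = 5669000 * 9.81 * 0.659106 ≈ 36655000 N·m (5 s.f.)

36655000 N·m


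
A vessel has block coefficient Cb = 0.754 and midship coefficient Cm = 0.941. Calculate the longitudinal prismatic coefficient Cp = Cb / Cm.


Formula: Cp = Cb / Cm
Substituting: Cp = 0.754 / 0.941
Result: Cp ≈ 0.80128 (5 s.f.)

0.80128


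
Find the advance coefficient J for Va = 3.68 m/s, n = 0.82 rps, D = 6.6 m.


Formula: J = Va / (n * D)
Step 1 — n * D = 0.82 * 6.6 = 5.412
Step 2 — J = 3.68 / 5.412 ≈ 0.67997 (5 s.f.)

0.67997


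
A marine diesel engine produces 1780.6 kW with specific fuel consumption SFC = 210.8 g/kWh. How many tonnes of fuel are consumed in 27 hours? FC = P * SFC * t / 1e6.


Formula: FC (tonnes) = P * SFC * t / 1,000,000
Step 1 — P * SFC * t = 1780.6 * 210.8 * 27 = 10134462.96 g
Step 2 — FC (tonnes) = 10134462.96 / 1,000,000 ≈ 10.134 tonnes (5 s.f.)

10.134 tonnes


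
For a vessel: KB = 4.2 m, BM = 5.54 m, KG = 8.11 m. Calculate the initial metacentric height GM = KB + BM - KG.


Formula: GM = KB + BM - KG
Step 1 — KM = KB + BM = 4.2 + 5.54 = 9.74 m
Step 2 — GM = KM - KG = 9.74 - 8.11 = 1.63 m

1.63 m


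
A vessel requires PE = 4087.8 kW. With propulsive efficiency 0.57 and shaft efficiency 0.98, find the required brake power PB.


Formula: PB = PE / (eta_D * eta_S)
Step 1 — combined efficiency = eta_D * eta_S = 0.57 * 0.98 = 0.5586
Step 2 — PB = 4087.8 / 0.5586 ≈ 7317.9 kW (5 s.f.)

7317.9 kW


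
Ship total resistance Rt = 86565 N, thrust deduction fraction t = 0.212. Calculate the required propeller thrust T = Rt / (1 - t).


Formula: T = Rt / (1 - t)
Step 1 — (1 - t) = 1 - 0.212 = 0.788
Step 2 — T = 86565 / 0.788 ≈ 109850 N (5 s.f.)

109850 N


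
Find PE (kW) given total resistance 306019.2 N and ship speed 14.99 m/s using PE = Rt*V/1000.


Formula: PE = Rt * V / 1000 (kW)
Step 1 — PE (W) = 306019.2 * 14.99 = 4587227.808 W
Step 2 — PE (kW) = 4587227.808 / 1000 ≈ 4587.2 kW (5 s.f.)

4587.2 kW


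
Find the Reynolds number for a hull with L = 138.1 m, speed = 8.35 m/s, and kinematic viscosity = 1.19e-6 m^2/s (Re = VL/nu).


Formula: Re = V * L / nu
Step 1 — V * L = 8.35 * 138.1 = 1153.135 m^2/s
Step 2 — Re = 1153.135 / 1.19e-6 = 9.69e+08

9.69e+08


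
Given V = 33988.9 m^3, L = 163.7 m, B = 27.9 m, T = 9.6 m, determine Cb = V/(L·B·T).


Formula: Cb = V / (L * B * T)
Step 1 — L * B * T = 163.7 * 27.9 * 9.6 = 43845.408 m^3
Step 2 — Cb = 33988.9 / 43845.408 ≈ 0.77520 (5 s.f.)

0.77520


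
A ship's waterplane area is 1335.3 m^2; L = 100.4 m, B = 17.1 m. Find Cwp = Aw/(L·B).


Formula: Cwp = Aw / (L * B)
Step 1 — L * B = 100.4 * 17.1 = 1716.84 m^2
Step 2 — Cwp = 1335.3 / 1716.84 ≈ 0.77777 (5 s.f.)

0.77777


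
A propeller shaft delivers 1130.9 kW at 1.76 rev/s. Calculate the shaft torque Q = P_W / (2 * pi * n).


Formula: Q = P_W / (2 * pi * n)
Step 1 — P_W = 1130.9 kW * 1000 = 1130900.0 W
Step 2 — 2 * pi * n = 2 * pi * 1.76 = 11.058406
Step 3 — Q = 1130900.0 / 11.058406 ≈ 102270 N·m (5 s.f.)

102270 N·m


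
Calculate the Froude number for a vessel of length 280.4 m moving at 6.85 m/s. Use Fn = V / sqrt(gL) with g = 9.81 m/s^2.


Formula: Fn = V / sqrt(g * L)
Step 1 — g * L = 9.81 * 280.4 = 2750.724
Step 2 — sqrt(g * L) = sqrt(2750.724) = 52.447345
Step 3 — Fn = 6.85 / 52.447345 ≈ 0.13061 (5 s.f.)

0.13061


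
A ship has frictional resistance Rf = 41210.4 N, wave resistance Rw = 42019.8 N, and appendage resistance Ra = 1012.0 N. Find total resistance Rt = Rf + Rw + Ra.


Formula: Rt = Rf + Rw + Ra
Substituting: Rt = 41210.4 + 42019.8 + 1012.0
Result: Rt = 84242.2 N

84242.2 N


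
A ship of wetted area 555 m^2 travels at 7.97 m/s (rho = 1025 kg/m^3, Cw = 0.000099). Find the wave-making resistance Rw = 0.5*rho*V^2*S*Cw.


Formula: Rw = 0.5 * rho * V^2 * S * Cw
Step 1 — V^2 = 7.97^2 = 63.5209
Step 2 — 0.5 * rho * V^2 = 0.5 * 1025 * 63.5209 = 32554.46125
Step 3 — Rw = 32554.46125 * 555 * 0.000099 ≈ 1788.7 N (5 s.f.)

1788.7 N


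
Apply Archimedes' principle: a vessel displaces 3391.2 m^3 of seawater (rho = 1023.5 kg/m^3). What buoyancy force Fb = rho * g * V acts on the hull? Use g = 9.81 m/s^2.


Formula: Fb = rho * g * V
Substituting: Fb = 1023.5 * 9.81 * 3391.2
Intermediate: 1023.5 * 9.81 = 10040.535
Result: Fb = 10040.535 * 3391.2 ≈ 34049000 N (5 s.f.)

34049000 N


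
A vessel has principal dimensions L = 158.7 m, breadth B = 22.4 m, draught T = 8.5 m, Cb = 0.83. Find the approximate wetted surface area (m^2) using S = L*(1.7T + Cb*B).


Formula: S = 1.7*L*T + V/T with V = Cb*L*B*T, i.e. S = L * (1.7*T + Cb*B)
Step 1 — 1.7*T = 1.7 * 8.5 = 14.45 m
Step 2 — Cb*B = 0.83 * 22.4 = 18.592 m
Step 3 — 1.7*T + Cb*B = 14.45 + 18.592 = 33.042 m
Step 4 — S = 158.7 * 33.042 ≈ 5243.8 m^2 (5 s.f.)

5243.8 m^2


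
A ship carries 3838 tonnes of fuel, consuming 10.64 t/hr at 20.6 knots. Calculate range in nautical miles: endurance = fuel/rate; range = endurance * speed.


Formula: endurance = fuel / rate; range = endurance * speed
Step 1 — endurance = 3838 / 10.64 = 360.7143 hours
Step 2 — range = 360.7143 * 20.6 ≈ 7430.7 nautical miles (5 s.f.)

7430.7 NM


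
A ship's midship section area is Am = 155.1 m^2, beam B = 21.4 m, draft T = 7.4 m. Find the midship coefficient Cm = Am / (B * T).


Formula: Cm = Am / (B * T)
Step 1 — B * T = 21.4 * 7.4 = 158.36 m^2
Step 2 — Cm = 155.1 / 158.36 ≈ 0.97941 (5 s.f.)

0.97941


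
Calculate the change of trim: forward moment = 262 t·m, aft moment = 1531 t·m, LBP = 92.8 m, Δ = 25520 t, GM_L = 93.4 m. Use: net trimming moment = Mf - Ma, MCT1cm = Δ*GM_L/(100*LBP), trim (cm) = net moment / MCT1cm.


Formula: net trimming moment = Mf - Ma; MCT1cm = Δ*GM_L/(100*LBP); trim = net moment / MCT1cm
Step 1 — net trimming moment = 262 - 1531 = -1269 t·m
Step 2 — MCT1cm = 25520 * 93.4 / (100 * 92.8) = 256.85 t·m/cm
Step 3 — trim = -1269 / 256.85 ≈ -4.9406 cm (5 s.f.)

-4.9406 cm


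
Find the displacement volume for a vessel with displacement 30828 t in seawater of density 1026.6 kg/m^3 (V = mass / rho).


Formula: V = mass / rho
Step 1 — convert tonnes to kg: 30828 t * 1000 = 30828000 kg
Step 2 — V = 30828000 / 1026.6 ≈ 30029 m^3 (5 s.f.)

30029 m^3


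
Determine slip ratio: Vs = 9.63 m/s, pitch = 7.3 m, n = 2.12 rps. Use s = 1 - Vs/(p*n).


Formula: s = 1 - Vs / (p * n)
Step 1 — p * n = 7.3 * 2.12 = 15.476
Step 2 — Vs / (p*n) = 9.63 / 15.476 = 0.622254 (6 d.p.)
Step 3 — s = 1 - 0.622254 = 0.377746

0.377746


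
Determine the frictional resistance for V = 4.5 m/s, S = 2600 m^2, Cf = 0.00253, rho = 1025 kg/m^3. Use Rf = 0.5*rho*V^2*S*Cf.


Formula: Rf = 0.5 * rho * V^2 * S * Cf
Step 1 — V^2 = 4.5^2 = 20.25
Step 2 — 0.5 * rho * V^2 = 0.5 * 1025 * 20.25 = 10378.125
Step 3 — Rf = 10378.125 * 2600 * 0.00253 ≈ 68267 N (5 s.f.)

68267 N


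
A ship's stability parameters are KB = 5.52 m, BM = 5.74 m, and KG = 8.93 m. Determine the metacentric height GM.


Formula: GM = KB + BM - KG
Step 1 — KM = KB + BM = 5.52 + 5.74 = 11.26 m
Step 2 — GM = KM - KG = 11.26 - 8.93 = 2.33 m

2.33 m


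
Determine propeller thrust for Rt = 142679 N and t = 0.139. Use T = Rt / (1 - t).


Formula: T = Rt / (1 - t)
Step 1 — (1 - t) = 1 - 0.139 = 0.861
Step 2 — T = 142679 / 0.861 ≈ 165710 N (5 s.f.)

165710 N


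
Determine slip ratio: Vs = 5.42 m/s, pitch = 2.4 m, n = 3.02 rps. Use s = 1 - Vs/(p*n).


Formula: s = 1 - Vs / (p * n)
Step 1 — p * n = 2.4 * 3.02 = 7.248
Step 2 — Vs / (p*n) = 5.42 / 7.248 = 0.747792 (6 d.p.)
Step 3 — s = 1 - 0.747792 = 0.252208

0.252208


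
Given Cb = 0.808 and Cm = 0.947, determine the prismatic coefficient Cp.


Formula: Cp = Cb / Cm
Substituting: Cp = 0.808 / 0.947
Result: Cp ≈ 0.85322 (5 s.f.)

0.85322


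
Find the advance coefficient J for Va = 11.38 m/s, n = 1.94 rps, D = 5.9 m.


Formula: J = Va / (n * D)
Step 1 — n * D = 1.94 * 5.9 = 11.446
Step 2 — J = 11.38 / 11.446 ≈ 0.99423 (5 s.f.)

0.99423


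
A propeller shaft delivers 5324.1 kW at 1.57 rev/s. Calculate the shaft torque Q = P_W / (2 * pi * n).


Formula: Q = P_W / (2 * pi * n)
Step 1 — P_W = 5324.1 kW * 1000 = 5324100.0 W
Step 2 — 2 * pi * n = 2 * pi * 1.57 = 9.864601
Step 3 — Q = 5324100.0 / 9.864601 ≈ 539720 N·m (5 s.f.)

539720 N·m


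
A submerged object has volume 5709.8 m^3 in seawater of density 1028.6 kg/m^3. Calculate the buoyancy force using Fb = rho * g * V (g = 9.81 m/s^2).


Formula: Fb = rho * g * V
Substituting: Fb = 1028.6 * 9.81 * 5709.8
Intermediate: 1028.6 * 9.81 = 10090.566
Result: Fb = 10090.566 * 5709.8 ≈ 57615000 N (5 s.f.)

57615000 N


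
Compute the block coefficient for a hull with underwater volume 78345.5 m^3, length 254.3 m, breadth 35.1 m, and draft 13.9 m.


Formula: Cb = V / (L * B * T)
Step 1 — L * B * T = 254.3 * 35.1 * 13.9 = 124070.427 m^3
Step 2 — Cb = 78345.5 / 124070.427 ≈ 0.63146 (5 s.f.)

0.63146


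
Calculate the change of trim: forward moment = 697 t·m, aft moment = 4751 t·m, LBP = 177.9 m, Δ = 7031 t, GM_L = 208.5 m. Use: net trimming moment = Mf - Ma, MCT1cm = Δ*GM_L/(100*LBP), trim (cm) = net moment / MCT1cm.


Formula: net trimming moment = Mf - Ma; MCT1cm = Δ*GM_L/(100*LBP); trim = net moment / MCT1cm
Step 1 — net trimming moment = 697 - 4751 = -4054 t·m
Step 2 — MCT1cm = 7031 * 208.5 / (100 * 177.9) = 82.4038 t·m/cm
Step 3 — trim = -4054 / 82.4038 ≈ -49.197 cm (5 s.f.)

-49.197 cm


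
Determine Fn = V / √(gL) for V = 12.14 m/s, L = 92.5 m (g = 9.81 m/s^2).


Formula: Fn = V / sqrt(g * L)
Step 1 — g * L = 9.81 * 92.5 = 907.425
Step 2 — sqrt(g * L) = sqrt(907.425) = 30.123496
Step 3 — Fn = 12.14 / 30.123496 ≈ 0.40301 (5 s.f.)

0.40301


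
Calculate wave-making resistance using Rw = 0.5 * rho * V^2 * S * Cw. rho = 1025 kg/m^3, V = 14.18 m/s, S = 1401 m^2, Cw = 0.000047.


Formula: Rw = 0.5 * rho * V^2 * S * Cw
Step 1 — V^2 = 14.18^2 = 201.0724
Step 2 — 0.5 * rho * V^2 = 0.5 * 1025 * 201.0724 = 103049.605
Step 3 — Rw = 103049.605 * 1401 * 0.000047 ≈ 6785.5 N (5 s.f.)

6785.5 N


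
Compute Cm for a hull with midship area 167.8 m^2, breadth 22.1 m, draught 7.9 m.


Formula: Cm = Am / (B * T)
Step 1 — B * T = 22.1 * 7.9 = 174.59 m^2
Step 2 — Cm = 167.8 / 174.59 ≈ 0.96111 (5 s.f.)

0.96111


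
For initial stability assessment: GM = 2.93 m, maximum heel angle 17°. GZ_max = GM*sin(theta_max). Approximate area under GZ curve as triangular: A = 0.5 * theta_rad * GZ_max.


Formula: GZ_max = GM * sin(theta); Area = 0.5 * theta_rad * GZ_max
Step 1 — GZ_max = 2.93 * sin(17°) = 2.93 * 0.292372 = 0.85665 m
Step 2 — theta_rad = 17 * pi/180 = 0.296706 rad
Step 3 — Area = 0.5 * 0.296706 * 0.85665 ≈ 0.12709 m·rad (5 s.f.)

0.12709 m·rad


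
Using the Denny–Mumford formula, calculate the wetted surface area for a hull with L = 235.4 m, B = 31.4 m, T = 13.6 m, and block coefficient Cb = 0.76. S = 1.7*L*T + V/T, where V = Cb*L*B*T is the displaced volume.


Formula: S = 1.7*L*T + V/T with V = Cb*L*B*T, i.e. S = L * (1.7*T + Cb*B)
Step 1 — 1.7*T = 1.7 * 13.6 = 23.12 m
Step 2 — Cb*B = 0.76 * 31.4 = 23.864 m
Step 3 — 1.7*T + Cb*B = 23.12 + 23.864 = 46.984 m
Step 4 — S = 235.4 * 46.984 ≈ 11060 m^2 (5 s.f.)

11060 m^2


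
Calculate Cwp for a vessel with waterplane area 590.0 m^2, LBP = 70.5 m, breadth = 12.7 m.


Formula: Cwp = Aw / (L * B)
Step 1 — L * B = 70.5 * 12.7 = 895.35 m^2
Step 2 — Cwp = 590.0 / 895.35 ≈ 0.65896 (5 s.f.)

0.65896


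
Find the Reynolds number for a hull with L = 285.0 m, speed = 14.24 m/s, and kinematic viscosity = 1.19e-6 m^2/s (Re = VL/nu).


Formula: Re = V * L / nu
Step 1 — V * L = 14.24 * 285.0 = 4058.4 m^2/s
Step 2 — Re = 4058.4 / 1.19e-6 = 3.41e+09

3.41e+09


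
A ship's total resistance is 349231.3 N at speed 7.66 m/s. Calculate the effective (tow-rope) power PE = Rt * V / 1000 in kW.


Formula: PE = Rt * V / 1000 (kW)
Step 1 — PE (W) = 349231.3 * 7.66 = 2675111.758 W
Step 2 — PE (kW) = 2675111.758 / 1000 ≈ 2675.1 kW (5 s.f.)

2675.1 kW


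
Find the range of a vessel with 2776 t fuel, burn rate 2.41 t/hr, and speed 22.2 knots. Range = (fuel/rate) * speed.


Formula: endurance = fuel / rate; range = endurance * speed
Step 1 — endurance = 2776 / 2.41 = 1151.8672 hours
Step 2 — range = 1151.8672 * 22.2 ≈ 25571 nautical miles (5 s.f.)

25571 NM


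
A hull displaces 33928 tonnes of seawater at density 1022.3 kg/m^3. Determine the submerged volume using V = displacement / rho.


Formula: V = mass / rho
Step 1 — convert tonnes to kg: 33928 t * 1000 = 33928000 kg
Step 2 — V = 33928000 / 1022.3 ≈ 33188 m^3 (5 s.f.)

33188 m^3


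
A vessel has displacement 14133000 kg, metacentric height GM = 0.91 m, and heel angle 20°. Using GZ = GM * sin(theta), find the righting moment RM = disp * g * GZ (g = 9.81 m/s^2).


Formula: GZ = GM * sin(theta); RM = disp * g * GZ
Step 1 — GZ = 0.91 * sin(20°) = 0.91 * 0.34202 = 0.311238 m
Step 2 — RM = 14133000 * 9.81 * 0.311238 ≈ 43152000 N·m (5 s.f.)

43152000 N·m


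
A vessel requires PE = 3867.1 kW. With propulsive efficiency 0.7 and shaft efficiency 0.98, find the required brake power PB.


Formula: PB = PE / (eta_D * eta_S)
Step 1 — combined efficiency = eta_D * eta_S = 0.7 * 0.98 = 0.686
Step 2 — PB = 3867.1 / 0.686 ≈ 5637.2 kW (5 s.f.)

5637.2 kW


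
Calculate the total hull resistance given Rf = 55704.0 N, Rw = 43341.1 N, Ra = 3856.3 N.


Formula: Rt = Rf + Rw + Ra
Substituting: Rt = 55704.0 + 43341.1 + 3856.3
Result: Rt = 102901.4 N

102901.4 N


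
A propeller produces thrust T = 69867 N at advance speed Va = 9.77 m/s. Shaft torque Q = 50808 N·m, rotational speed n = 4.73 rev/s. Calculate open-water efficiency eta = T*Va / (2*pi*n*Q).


Formula: eta = T * Va / (2 * pi * n * Q)
Step 1 — numerator = T * Va = 69867 * 9.77 = 682600.59
Step 2 — 2 * pi * n = 2 * pi * 4.73 = 29.719467
Step 3 — denominator = 29.719467 * 50808 = 1509986.68
Step 4 — eta = 682600.59 / 1509986.68 ≈ 0.45206 (5 s.f.)

0.45206


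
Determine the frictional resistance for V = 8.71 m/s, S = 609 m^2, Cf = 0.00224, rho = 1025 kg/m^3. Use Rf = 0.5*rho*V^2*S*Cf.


Formula: Rf = 0.5 * rho * V^2 * S * Cf
Step 1 — V^2 = 8.71^2 = 75.8641
Step 2 — 0.5 * rho * V^2 = 0.5 * 1025 * 75.8641 = 38880.35125
Step 3 — Rf = 38880.35125 * 609 * 0.00224 ≈ 53039 N (5 s.f.)

53039 N


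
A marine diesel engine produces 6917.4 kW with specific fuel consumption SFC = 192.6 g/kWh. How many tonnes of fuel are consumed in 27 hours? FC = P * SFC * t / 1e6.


Formula: FC (tonnes) = P * SFC * t / 1,000,000
Step 1 — P * SFC * t = 6917.4 * 192.6 * 27 = 35971863.48 g
Step 2 — FC (tonnes) = 35971863.48 / 1,000,000 ≈ 35.972 tonnes (5 s.f.)

35.972 tonnes


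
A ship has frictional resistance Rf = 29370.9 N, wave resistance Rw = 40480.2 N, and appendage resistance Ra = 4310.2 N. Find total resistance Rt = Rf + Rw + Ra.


Formula: Rt = Rf + Rw + Ra
Substituting: Rt = 29370.9 + 40480.2 + 4310.2
Result: Rt = 74161.3 N

74161.3 N


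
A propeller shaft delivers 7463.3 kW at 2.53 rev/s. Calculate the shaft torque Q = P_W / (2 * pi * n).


Formula: Q = P_W / (2 * pi * n)
Step 1 — P_W = 7463.3 kW * 1000 = 7463300.0 W
Step 2 — 2 * pi * n = 2 * pi * 2.53 = 15.896459
Step 3 — Q = 7463300.0 / 15.896459 ≈ 469490 N·m (5 s.f.)

469490 N·m


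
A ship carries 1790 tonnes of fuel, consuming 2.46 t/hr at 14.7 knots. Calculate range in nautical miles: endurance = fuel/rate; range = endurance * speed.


Formula: endurance = fuel / rate; range = endurance * speed
Step 1 — endurance = 1790 / 2.46 = 727.6423 hours
Step 2 — range = 727.6423 * 14.7 ≈ 10696 nautical miles (5 s.f.)

10696 NM


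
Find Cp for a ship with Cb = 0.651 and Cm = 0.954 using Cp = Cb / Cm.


Formula: Cp = Cb / Cm
Substituting: Cp = 0.651 / 0.954
Result: Cp ≈ 0.68239 (5 s.f.)

0.68239


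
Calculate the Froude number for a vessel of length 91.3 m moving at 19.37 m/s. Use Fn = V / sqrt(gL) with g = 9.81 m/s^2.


Formula: Fn = V / sqrt(g * L)
Step 1 — g * L = 9.81 * 91.3 = 895.653
Step 2 — sqrt(g * L) = sqrt(895.653) = 29.927462
Step 3 — Fn = 19.37 / 29.927462 ≈ 0.64723 (5 s.f.)

0.64723


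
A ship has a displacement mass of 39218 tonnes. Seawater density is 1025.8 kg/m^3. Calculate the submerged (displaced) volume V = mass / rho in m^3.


Formula: V = mass / rho
Step 1 — convert tonnes to kg: 39218 t * 1000 = 39218000 kg
Step 2 — V = 39218000 / 1025.8 ≈ 38232 m^3 (5 s.f.)

38232 m^3


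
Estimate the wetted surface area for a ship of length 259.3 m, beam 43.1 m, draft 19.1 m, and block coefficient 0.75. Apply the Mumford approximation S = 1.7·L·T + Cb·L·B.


Formula: S = 1.7*L*T + V/T with V = Cb*L*B*T, i.e. S = L * (1.7*T + Cb*B)
Step 1 — 1.7*T = 1.7 * 19.1 = 32.47 m
Step 2 — Cb*B = 0.75 * 43.1 = 32.325 m
Step 3 — 1.7*T + Cb*B = 32.47 + 32.325 = 64.795 m
Step 4 — S = 259.3 * 64.795 ≈ 16801 m^2 (5 s.f.)

16801 m^2


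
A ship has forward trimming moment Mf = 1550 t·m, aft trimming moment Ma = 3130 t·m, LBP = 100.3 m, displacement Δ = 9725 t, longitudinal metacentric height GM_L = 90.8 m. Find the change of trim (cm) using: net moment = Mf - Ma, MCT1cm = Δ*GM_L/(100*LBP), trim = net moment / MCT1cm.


Formula: net trimming moment = Mf - Ma; MCT1cm = Δ*GM_L/(100*LBP); trim = net moment / MCT1cm
Step 1 — net trimming moment = 1550 - 3130 = -1580 t·m
Step 2 — MCT1cm = 9725 * 90.8 / (100 * 100.3) = 88.0389 t·m/cm
Step 3 — trim = -1580 / 88.0389 ≈ -17.947 cm (5 s.f.)

-17.947 cm


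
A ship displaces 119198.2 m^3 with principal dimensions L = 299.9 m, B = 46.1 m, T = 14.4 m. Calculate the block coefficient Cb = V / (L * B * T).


Formula: Cb = V / (L * B * T)
Step 1 — L * B * T = 299.9 * 46.1 * 14.4 = 199085.616 m^3
Step 2 — Cb = 119198.2 / 199085.616 ≈ 0.59873 (5 s.f.)

0.59873


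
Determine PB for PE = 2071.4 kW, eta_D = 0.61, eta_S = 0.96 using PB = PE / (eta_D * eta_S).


Formula: PB = PE / (eta_D * eta_S)
Step 1 — combined efficiency = eta_D * eta_S = 0.61 * 0.96 = 0.5856
Step 2 — PB = 2071.4 / 0.5856 ≈ 3537.2 kW (5 s.f.)

3537.2 kW


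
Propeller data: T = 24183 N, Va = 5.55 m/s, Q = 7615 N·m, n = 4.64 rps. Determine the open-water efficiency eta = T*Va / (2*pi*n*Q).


Formula: eta = T * Va / (2 * pi * n * Q)
Step 1 — numerator = T * Va = 24183 * 5.55 = 134215.65
Step 2 — 2 * pi * n = 2 * pi * 4.64 = 29.15398
Step 3 — denominator = 29.15398 * 7615 = 222007.56
Step 4 — eta = 134215.65 / 222007.56 ≈ 0.60455 (5 s.f.)

0.60455


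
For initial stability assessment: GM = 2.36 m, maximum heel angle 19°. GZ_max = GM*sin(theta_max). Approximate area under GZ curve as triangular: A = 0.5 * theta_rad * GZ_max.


Formula: GZ_max = GM * sin(theta); Area = 0.5 * theta_rad * GZ_max
Step 1 — GZ_max = 2.36 * sin(19°) = 2.36 * 0.325568 = 0.76834 m
Step 2 — theta_rad = 19 * pi/180 = 0.331613 rad
Step 3 — Area = 0.5 * 0.331613 * 0.76834 ≈ 0.12740 m·rad (5 s.f.)

0.12740 m·rad


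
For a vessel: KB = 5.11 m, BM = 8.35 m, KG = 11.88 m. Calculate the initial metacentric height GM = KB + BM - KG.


Formula: GM = KB + BM - KG
Step 1 — KM = KB + BM = 5.11 + 8.35 = 13.46 m
Step 2 — GM = KM - KG = 13.46 - 11.88 = 1.58 m

1.58 m


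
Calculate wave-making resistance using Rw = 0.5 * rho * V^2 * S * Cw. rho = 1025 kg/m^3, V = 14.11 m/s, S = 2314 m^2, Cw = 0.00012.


Formula: Rw = 0.5 * rho * V^2 * S * Cw
Step 1 — V^2 = 14.11^2 = 199.0921
Step 2 — 0.5 * rho * V^2 = 0.5 * 1025 * 199.0921 = 102034.70125
Step 3 — Rw = 102034.70125 * 2314 * 0.00012 ≈ 28333 N (5 s.f.)

28333 N


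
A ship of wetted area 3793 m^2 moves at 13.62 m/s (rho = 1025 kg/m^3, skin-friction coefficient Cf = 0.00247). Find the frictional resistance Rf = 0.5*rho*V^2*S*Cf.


Formula: Rf = 0.5 * rho * V^2 * S * Cf
Step 1 — V^2 = 13.62^2 = 185.5044
Step 2 — 0.5 * rho * V^2 = 0.5 * 1025 * 185.5044 = 95071.005
Step 3 — Rf = 95071.005 * 3793 * 0.00247 ≈ 890690 N (5 s.f.)

890690 N


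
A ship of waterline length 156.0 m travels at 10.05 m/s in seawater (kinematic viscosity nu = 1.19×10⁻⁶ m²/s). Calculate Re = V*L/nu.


Formula: Re = V * L / nu
Step 1 — V * L = 10.05 * 156.0 = 1567.8 m^2/s
Step 2 — Re = 1567.8 / 1.19e-6 = 1.32e+09

1.32e+09


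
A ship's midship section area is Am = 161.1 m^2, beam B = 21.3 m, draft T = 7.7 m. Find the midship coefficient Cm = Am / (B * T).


Formula: Cm = Am / (B * T)
Step 1 — B * T = 21.3 * 7.7 = 164.01 m^2
Step 2 — Cm = 161.1 / 164.01 ≈ 0.98226 (5 s.f.)

0.98226


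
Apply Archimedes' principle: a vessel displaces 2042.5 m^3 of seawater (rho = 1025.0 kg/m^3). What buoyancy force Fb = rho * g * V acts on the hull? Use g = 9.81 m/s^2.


Formula: Fb = rho * g * V
Substituting: Fb = 1025.0 * 9.81 * 2042.5
Intermediate: 1025.0 * 9.81 = 10055.25
Result: Fb = 10055.25 * 2042.5 ≈ 20538000 N (5 s.f.)

20538000 N


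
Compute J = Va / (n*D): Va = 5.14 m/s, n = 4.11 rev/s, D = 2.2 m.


Formula: J = Va / (n * D)
Step 1 — n * D = 4.11 * 2.2 = 9.042
Step 2 — J = 5.14 / 9.042 ≈ 0.56846 (5 s.f.)

0.56846


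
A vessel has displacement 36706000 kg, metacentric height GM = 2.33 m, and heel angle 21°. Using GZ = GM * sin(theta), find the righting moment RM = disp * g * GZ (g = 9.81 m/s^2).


Formula: GZ = GM * sin(theta); RM = disp * g * GZ
Step 1 — GZ = 2.33 * sin(21°) = 2.33 * 0.358368 = 0.834997 m
Step 2 — RM = 36706000 * 9.81 * 0.834997 ≈ 300670000 N·m (5 s.f.)

300670000 N·m


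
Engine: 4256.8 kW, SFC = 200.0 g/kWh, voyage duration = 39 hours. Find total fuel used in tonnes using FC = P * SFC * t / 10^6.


Formula: FC (tonnes) = P * SFC * t / 1,000,000
Step 1 — P * SFC * t = 4256.8 * 200.0 * 39 = 33203040.0 g
Step 2 — FC (tonnes) = 33203040.0 / 1,000,000 ≈ 33.203 tonnes (5 s.f.)

33.203 tonnes


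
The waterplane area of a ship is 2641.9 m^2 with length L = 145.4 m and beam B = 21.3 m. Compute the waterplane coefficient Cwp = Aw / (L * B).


Formula: Cwp = Aw / (L * B)
Step 1 — L * B = 145.4 * 21.3 = 3097.02 m^2
Step 2 — Cwp = 2641.9 / 3097.02 ≈ 0.85305 (5 s.f.)

0.85305


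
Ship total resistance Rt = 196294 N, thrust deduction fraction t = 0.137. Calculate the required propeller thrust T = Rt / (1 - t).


Formula: T = Rt / (1 - t)
Step 1 — (1 - t) = 1 - 0.137 = 0.863
Step 2 — T = 196294 / 0.863 ≈ 227460 N (5 s.f.)

227460 N


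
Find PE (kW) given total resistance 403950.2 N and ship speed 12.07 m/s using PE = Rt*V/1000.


Formula: PE = Rt * V / 1000 (kW)
Step 1 — PE (W) = 403950.2 * 12.07 = 4875678.914 W
Step 2 — PE (kW) = 4875678.914 / 1000 ≈ 4875.7 kW (5 s.f.)

4875.7 kW


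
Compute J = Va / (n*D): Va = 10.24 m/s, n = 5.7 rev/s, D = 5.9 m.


Formula: J = Va / (n * D)
Step 1 — n * D = 5.7 * 5.9 = 33.63
Step 2 — J = 10.24 / 33.63 ≈ 0.30449 (5 s.f.)

0.30449


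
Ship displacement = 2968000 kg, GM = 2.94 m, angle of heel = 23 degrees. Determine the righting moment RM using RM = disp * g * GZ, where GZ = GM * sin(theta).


Formula: GZ = GM * sin(theta); RM = disp * g * GZ
Step 1 — GZ = 2.94 * sin(23°) = 2.94 * 0.390731 = 1.148749 m
Step 2 — RM = 2968000 * 9.81 * 1.148749 ≈ 33447000 N·m (5 s.f.)

33447000 N·m


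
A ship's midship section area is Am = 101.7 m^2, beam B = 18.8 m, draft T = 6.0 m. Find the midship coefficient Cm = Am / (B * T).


Formula: Cm = Am / (B * T)
Step 1 — B * T = 18.8 * 6.0 = 112.8 m^2
Step 2 — Cm = 101.7 / 112.8 ≈ 0.90160 (5 s.f.)

0.90160


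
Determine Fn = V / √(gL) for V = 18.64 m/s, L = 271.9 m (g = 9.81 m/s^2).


Formula: Fn = V / sqrt(g * L)
Step 1 — g * L = 9.81 * 271.9 = 2667.339
Step 2 — sqrt(g * L) = sqrt(2667.339) = 51.646287
Step 3 — Fn = 18.64 / 51.646287 ≈ 0.36092 (5 s.f.)

0.36092


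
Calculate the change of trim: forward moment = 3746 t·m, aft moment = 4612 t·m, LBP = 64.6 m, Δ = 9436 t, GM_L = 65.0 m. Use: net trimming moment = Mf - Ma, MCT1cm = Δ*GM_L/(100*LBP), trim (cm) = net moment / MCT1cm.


Formula: net trimming moment = Mf - Ma; MCT1cm = Δ*GM_L/(100*LBP); trim = net moment / MCT1cm
Step 1 — net trimming moment = 3746 - 4612 = -866 t·m
Step 2 — MCT1cm = 9436 * 65.0 / (100 * 64.6) = 94.9443 t·m/cm
Step 3 — trim = -866 / 94.9443 ≈ -9.1211 cm (5 s.f.)

-9.1211 cm


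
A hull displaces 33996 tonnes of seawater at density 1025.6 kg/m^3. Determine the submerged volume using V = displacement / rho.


Formula: V = mass / rho
Step 1 — convert tonnes to kg: 33996 t * 1000 = 33996000 kg
Step 2 — V = 33996000 / 1025.6 ≈ 33147 m^3 (5 s.f.)

33147 m^3


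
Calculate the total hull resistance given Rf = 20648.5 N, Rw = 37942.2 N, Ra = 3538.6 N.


Formula: Rt = Rf + Rw + Ra
Substituting: Rt = 20648.5 + 37942.2 + 3538.6
Result: Rt = 62129.3 N

62129.3 N


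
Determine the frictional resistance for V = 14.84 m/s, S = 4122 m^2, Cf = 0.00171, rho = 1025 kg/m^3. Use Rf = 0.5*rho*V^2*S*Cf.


Formula: Rf = 0.5 * rho * V^2 * S * Cf
Step 1 — V^2 = 14.84^2 = 220.2256
Step 2 — 0.5 * rho * V^2 = 0.5 * 1025 * 220.2256 = 112865.62
Step 3 — Rf = 112865.62 * 4122 * 0.00171 ≈ 795550 N (5 s.f.)

795550 N


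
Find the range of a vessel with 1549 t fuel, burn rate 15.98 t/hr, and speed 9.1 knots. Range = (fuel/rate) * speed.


Formula: endurance = fuel / rate; range = endurance * speed
Step 1 — endurance = 1549 / 15.98 = 96.9337 hours
Step 2 — range = 96.9337 * 9.1 ≈ 882.10 nautical miles (5 s.f.)

882.10 NM


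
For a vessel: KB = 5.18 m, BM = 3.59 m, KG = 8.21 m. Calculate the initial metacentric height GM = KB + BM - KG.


Formula: GM = KB + BM - KG
Step 1 — KM = KB + BM = 5.18 + 3.59 = 8.77 m
Step 2 — GM = KM - KG = 8.77 - 8.21 = 0.56 m

0.56 m


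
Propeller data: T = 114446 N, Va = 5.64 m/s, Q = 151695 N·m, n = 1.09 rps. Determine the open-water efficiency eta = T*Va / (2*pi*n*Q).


Formula: eta = T * Va / (2 * pi * n * Q)
Step 1 — numerator = T * Va = 114446 * 5.64 = 645475.44
Step 2 — 2 * pi * n = 2 * pi * 1.09 = 6.848672
Step 3 — denominator = 6.848672 * 151695 = 1038909.3
Step 4 — eta = 645475.44 / 1038909.3 ≈ 0.62130 (5 s.f.)

0.62130


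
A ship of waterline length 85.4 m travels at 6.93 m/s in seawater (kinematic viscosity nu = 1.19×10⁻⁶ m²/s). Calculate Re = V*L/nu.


Formula: Re = V * L / nu
Step 1 — V * L = 6.93 * 85.4 = 591.822 m^2/s
Step 2 — Re = 591.822 / 1.19e-6 = 4.97e+08

4.97e+08


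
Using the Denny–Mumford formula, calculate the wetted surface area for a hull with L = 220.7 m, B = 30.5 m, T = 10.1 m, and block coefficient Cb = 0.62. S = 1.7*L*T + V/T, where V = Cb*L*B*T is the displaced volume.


Formula: S = 1.7*L*T + V/T with V = Cb*L*B*T, i.e. S = L * (1.7*T + Cb*B)
Step 1 — 1.7*T = 1.7 * 10.1 = 17.17 m
Step 2 — Cb*B = 0.62 * 30.5 = 18.91 m
Step 3 — 1.7*T + Cb*B = 17.17 + 18.91 = 36.08 m
Step 4 — S = 220.7 * 36.08 ≈ 7962.9 m^2 (5 s.f.)

7962.9 m^2


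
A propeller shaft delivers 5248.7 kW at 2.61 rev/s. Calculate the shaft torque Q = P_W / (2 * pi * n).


Formula: Q = P_W / (2 * pi * n)
Step 1 — P_W = 5248.7 kW * 1000 = 5248700.0 W
Step 2 — 2 * pi * n = 2 * pi * 2.61 = 16.399114
Step 3 — Q = 5248700.0 / 16.399114 ≈ 320060 N·m (5 s.f.)

320060 N·m


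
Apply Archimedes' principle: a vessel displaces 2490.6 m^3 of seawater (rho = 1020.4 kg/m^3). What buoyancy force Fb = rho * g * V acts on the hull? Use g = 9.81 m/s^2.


Formula: Fb = rho * g * V
Substituting: Fb = 1020.4 * 9.81 * 2490.6
Intermediate: 1020.4 * 9.81 = 10010.124
Result: Fb = 10010.124 * 2490.6 ≈ 24931000 N (5 s.f.)

24931000 N


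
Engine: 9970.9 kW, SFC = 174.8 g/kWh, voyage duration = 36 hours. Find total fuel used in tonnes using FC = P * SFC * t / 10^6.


Formula: FC (tonnes) = P * SFC * t / 1,000,000
Step 1 — P * SFC * t = 9970.9 * 174.8 * 36 = 62744879.52 g
Step 2 — FC (tonnes) = 62744879.52 / 1,000,000 ≈ 62.745 tonnes (5 s.f.)

62.745 tonnes


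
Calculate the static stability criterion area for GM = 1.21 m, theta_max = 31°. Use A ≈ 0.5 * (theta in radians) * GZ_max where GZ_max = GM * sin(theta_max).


Formula: GZ_max = GM * sin(theta); Area = 0.5 * theta_rad * GZ_max
Step 1 — GZ_max = 1.21 * sin(31°) = 1.21 * 0.515038 = 0.623196 m
Step 2 — theta_rad = 31 * pi/180 = 0.541052 rad
Step 3 — Area = 0.5 * 0.541052 * 0.623196 ≈ 0.16859 m·rad (5 s.f.)

0.16859 m·rad


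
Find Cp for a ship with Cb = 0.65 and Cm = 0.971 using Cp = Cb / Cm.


Formula: Cp = Cb / Cm
Substituting: Cp = 0.65 / 0.971
Result: Cp ≈ 0.66941 (5 s.f.)

0.66941


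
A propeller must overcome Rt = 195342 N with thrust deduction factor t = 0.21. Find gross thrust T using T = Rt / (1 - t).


Formula: T = Rt / (1 - t)
Step 1 — (1 - t) = 1 - 0.21 = 0.79
Step 2 — T = 195342 / 0.79 ≈ 247270 N (5 s.f.)

247270 N


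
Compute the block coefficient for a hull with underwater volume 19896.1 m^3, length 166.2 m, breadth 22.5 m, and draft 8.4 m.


Formula: Cb = V / (L * B * T)
Step 1 — L * B * T = 166.2 * 22.5 * 8.4 = 31411.8 m^3
Step 2 — Cb = 19896.1 / 31411.8 ≈ 0.63340 (5 s.f.)

0.63340


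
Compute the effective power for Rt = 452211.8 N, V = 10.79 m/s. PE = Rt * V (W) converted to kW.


Formula: PE = Rt * V / 1000 (kW)
Step 1 — PE (W) = 452211.8 * 10.79 = 4879365.322 W
Step 2 — PE (kW) = 4879365.322 / 1000 ≈ 4879.4 kW (5 s.f.)

4879.4 kW


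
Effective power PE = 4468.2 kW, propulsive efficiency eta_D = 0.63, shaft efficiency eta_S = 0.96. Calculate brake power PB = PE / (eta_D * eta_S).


Formula: PB = PE / (eta_D * eta_S)
Step 1 — combined efficiency = eta_D * eta_S = 0.63 * 0.96 = 0.6048
Step 2 — PB = 4468.2 / 0.6048 ≈ 7387.9 kW (5 s.f.)

7387.9 kW


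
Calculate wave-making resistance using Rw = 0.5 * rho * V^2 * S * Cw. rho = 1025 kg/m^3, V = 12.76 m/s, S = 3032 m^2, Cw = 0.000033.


Formula: Rw = 0.5 * rho * V^2 * S * Cw
Step 1 — V^2 = 12.76^2 = 162.8176
Step 2 — 0.5 * rho * V^2 = 0.5 * 1025 * 162.8176 = 83444.02
Step 3 — Rw = 83444.02 * 3032 * 0.000033 ≈ 8349.1 N (5 s.f.)

8349.1 N


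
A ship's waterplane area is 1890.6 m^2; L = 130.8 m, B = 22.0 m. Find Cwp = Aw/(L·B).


Formula: Cwp = Aw / (L * B)
Step 1 — L * B = 130.8 * 22.0 = 2877.6 m^2
Step 2 — Cwp = 1890.6 / 2877.6 ≈ 0.65701 (5 s.f.)

0.65701


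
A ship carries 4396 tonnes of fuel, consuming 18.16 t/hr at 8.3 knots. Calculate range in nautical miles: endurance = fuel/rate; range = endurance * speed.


Formula: endurance = fuel / rate; range = endurance * speed
Step 1 — endurance = 4396 / 18.16 = 242.0705 hours
Step 2 — range = 242.0705 * 8.3 ≈ 2009.2 nautical miles (5 s.f.)

2009.2 NM


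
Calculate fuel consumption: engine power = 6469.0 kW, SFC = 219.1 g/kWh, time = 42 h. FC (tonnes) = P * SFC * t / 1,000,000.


Formula: FC (tonnes) = P * SFC * t / 1,000,000
Step 1 — P * SFC * t = 6469.0 * 219.1 * 42 = 59529031.8 g
Step 2 — FC (tonnes) = 59529031.8 / 1,000,000 ≈ 59.529 tonnes (5 s.f.)

59.529 tonnes


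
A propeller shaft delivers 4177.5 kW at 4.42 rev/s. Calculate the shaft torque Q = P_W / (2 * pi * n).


Formula: Q = P_W / (2 * pi * n)
Step 1 — P_W = 4177.5 kW * 1000 = 4177500.0 W
Step 2 — 2 * pi * n = 2 * pi * 4.42 = 27.771679
Step 3 — Q = 4177500.0 / 27.771679 ≈ 150420 N·m (5 s.f.)

150420 N·m


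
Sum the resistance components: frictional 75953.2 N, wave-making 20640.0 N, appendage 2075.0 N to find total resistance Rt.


Formula: Rt = Rf + Rw + Ra
Substituting: Rt = 75953.2 + 20640.0 + 2075.0
Result: Rt = 98668.2 N

98668.2 N


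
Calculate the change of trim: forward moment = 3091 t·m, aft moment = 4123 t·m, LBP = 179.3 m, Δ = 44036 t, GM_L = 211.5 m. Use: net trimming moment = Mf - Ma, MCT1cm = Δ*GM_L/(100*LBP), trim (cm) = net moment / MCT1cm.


Formula: net trimming moment = Mf - Ma; MCT1cm = Δ*GM_L/(100*LBP); trim = net moment / MCT1cm
Step 1 — net trimming moment = 3091 - 4123 = -1032 t·m
Step 2 — MCT1cm = 44036 * 211.5 / (100 * 179.3) = 519.4431 t·m/cm
Step 3 — trim = -1032 / 519.4431 ≈ -1.9867 cm (5 s.f.)

-1.9867 cm
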